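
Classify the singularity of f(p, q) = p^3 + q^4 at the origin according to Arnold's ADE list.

The Hessian of f at 0 has rank 0. Corank 2; j^3 = p^3 is a perfect cube, so E-series; the 4-jet and mu = 6 give E_6.

E_{6}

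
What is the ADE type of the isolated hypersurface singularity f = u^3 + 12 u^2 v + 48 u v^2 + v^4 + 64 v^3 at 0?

The Hessian of f at 0 is [[0, 0], [0, 0]] with rank 0, so corank 2. A Groebner basis of the Jacobian ideal J(f) in C{u,v} is {v^3, u^2 + 8*u*v + 16*v^2}; counting standard monomials gives mu = 6. Corank 2; j^3 = (u + 4*v)^3 is a perfect cube, so E-series; the 4-jet and mu = 6 give E_6.

E6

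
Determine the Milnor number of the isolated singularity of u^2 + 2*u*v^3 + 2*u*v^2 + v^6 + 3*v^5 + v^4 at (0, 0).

4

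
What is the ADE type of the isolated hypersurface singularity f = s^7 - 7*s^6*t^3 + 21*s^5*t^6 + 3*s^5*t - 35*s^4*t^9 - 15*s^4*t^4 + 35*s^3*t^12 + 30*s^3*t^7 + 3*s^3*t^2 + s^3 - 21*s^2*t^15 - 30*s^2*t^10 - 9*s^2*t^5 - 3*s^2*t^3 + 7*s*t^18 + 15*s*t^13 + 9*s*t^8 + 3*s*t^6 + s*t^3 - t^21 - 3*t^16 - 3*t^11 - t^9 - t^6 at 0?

E_7

The Hessian of f at 0 has rank 0. Corank 2; j^3 = s^3 is a perfect cube, so E-series; the 4-jet and mu = 7 give E_7.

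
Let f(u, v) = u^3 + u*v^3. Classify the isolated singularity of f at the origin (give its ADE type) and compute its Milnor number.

Type E_7, Milnor number mu = 7.

The Hessian of f at 0 has rank 0. Corank 2; j^3 = u^3 is a perfect cube, so E-series; the 4-jet and mu = 7 give E_7.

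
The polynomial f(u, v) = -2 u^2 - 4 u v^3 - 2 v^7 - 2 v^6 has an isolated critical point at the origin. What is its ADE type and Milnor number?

Type A_6, Milnor number mu = 6.

The Hessian of f at 0 is [[-4, 0], [0, 0]] with rank 1, so corank 1. A Groebner basis of the Jacobian ideal J(f) in C{u,v} is {u + v^3, u^2}; counting standard monomials gives mu = 6. Corank 1: A-series; mu = 6 gives A_6.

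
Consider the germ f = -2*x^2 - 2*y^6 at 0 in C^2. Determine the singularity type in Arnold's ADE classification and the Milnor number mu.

Type A5, Milnor number mu = 5.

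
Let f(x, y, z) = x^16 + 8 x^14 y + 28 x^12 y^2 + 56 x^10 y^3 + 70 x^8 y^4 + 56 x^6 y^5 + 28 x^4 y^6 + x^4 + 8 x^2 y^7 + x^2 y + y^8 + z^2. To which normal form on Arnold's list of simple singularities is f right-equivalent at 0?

D9

The Hessian of f at 0 has rank 1. Corank 2; j^3 = x^2*y has shape L^2 M (L != M), so D-series; mu = 9 gives D_9.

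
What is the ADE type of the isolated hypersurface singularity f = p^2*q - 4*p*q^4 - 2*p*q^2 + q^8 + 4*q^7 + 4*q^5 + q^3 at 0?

D9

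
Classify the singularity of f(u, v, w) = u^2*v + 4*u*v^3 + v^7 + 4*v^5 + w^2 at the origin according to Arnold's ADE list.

The Hessian of f at 0 is [[0, 0, 0], [0, 0, 0], [0, 0, 2]] with rank 1, so corank 2. A Groebner basis of the Jacobian ideal J(f) in C{u,v,w} is {u^2*v^2 + 4*u^2/7 + 8*u*v^2/7, u^3 - 8*u^2/7 - 16*u*v^2/7, u*v/2 + v^3, w}; counting standard monomials gives mu = 8. Corank 2; j^3 = u^2*v has shape L^2 M (L != M), so D-series; mu = 8 gives D_8.

D_8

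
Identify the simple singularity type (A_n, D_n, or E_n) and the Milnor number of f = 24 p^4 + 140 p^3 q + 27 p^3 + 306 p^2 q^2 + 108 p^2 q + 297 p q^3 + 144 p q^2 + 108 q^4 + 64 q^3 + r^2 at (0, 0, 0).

Type E_{7}, Milnor number mu = 7.

The Hessian of f at 0 has rank 1. Corank 2; j^3 = (3*p + 4*q)^3 is a perfect cube, so E-series; the 4-jet and mu = 7 give E_7.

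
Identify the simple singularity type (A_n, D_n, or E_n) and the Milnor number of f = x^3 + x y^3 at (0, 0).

The Hessian of f at 0 has rank 0. Corank 2; j^3 = x^3 is a perfect cube, so E-series; the 4-jet and mu = 7 give E_7.

Type E_7, Milnor number mu = 7.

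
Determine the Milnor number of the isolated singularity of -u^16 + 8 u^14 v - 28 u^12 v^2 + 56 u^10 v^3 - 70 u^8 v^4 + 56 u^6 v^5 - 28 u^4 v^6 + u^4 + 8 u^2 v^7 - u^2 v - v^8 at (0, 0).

The Hessian of f at 0 is [[0, 0], [0, 0]] with rank 0, so corank 2. A Groebner basis of the Jacobian ideal J(f) in C{u,v} is {u^2/8 + v^7, u^3, u*v}; counting standard monomials gives mu = 9. Corank 2; j^3 = -u^2*v has shape L^2 M (L != M), so D-series; mu = 9 gives D_9.

9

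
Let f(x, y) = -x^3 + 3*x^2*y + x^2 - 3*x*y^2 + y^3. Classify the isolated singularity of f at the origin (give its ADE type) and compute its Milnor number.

The Hessian of f at 0 is [[2, 0], [0, 0]] with rank 1, so corank 1. A Groebner basis of the Jacobian ideal J(f) in C{x,y} is {y^2, x}; counting standard monomials gives mu = 2. Corank 1: A-series; mu = 2 gives A_2.

Type A2, Milnor number mu = 2.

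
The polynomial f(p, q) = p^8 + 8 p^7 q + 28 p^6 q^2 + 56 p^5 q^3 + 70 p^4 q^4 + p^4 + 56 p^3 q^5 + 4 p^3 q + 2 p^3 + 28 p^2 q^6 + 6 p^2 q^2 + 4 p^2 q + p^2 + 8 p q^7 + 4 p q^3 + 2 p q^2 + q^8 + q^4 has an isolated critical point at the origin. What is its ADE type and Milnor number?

The Hessian of f at 0 has rank 1. Corank 1: A-series; mu = 7 gives A_7.

Type A7, Milnor number mu = 7.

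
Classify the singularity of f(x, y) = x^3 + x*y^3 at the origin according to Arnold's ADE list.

The Hessian of f at 0 has rank 0. Corank 2; j^3 = x^3 is a perfect cube, so E-series; the 4-jet and mu = 7 give E_7.

E7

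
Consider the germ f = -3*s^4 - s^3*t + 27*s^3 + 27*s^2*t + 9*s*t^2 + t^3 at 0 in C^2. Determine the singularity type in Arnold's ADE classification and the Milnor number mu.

Type E_7, Milnor number mu = 7.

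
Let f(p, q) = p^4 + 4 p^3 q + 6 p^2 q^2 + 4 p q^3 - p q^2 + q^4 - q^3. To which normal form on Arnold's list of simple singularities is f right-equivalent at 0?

D5

The Hessian of f at 0 is [[0, 0], [0, 0]] with rank 0, so corank 2. A Groebner basis of the Jacobian ideal J(f) in C{p,q} is {p^3 - q^2/4, q^3, p*q + q^2}; counting standard monomials gives mu = 5. Corank 2; j^3 = -q^2*(p + q) has shape L^2 M (L != M), so D-series; mu = 5 gives D_5.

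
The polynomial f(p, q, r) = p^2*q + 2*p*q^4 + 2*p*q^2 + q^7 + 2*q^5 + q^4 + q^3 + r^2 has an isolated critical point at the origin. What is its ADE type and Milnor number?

Type D_{5}, Milnor number mu = 5.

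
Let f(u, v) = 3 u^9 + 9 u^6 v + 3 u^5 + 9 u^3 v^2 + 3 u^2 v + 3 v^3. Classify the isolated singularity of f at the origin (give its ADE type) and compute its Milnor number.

The Hessian of f at 0 is [[0, 0], [0, 0]] with rank 0, so corank 2. A Groebner basis of the Jacobian ideal J(f) in C{u,v} is {v^3, u^2 + 3*v^2, u*v}; counting standard monomials gives mu = 4. Corank 2; j^3 = 3*v*(u^2 + v^2) splits into three distinct lines over C (the quadratic factor has nonzero discriminant), so D_4.

Type D_{4}, Milnor number mu = 4.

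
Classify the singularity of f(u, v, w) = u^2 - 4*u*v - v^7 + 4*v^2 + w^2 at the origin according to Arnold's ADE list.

The Hessian of f at 0 has rank 2. Corank 1: A-series; mu = 6 gives A_6.

A_6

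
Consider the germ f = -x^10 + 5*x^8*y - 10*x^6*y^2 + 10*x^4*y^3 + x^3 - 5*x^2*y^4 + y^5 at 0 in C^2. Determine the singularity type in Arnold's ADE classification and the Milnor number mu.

Type E_8, Milnor number mu = 8.

The Hessian of f at 0 is [[0, 0], [0, 0]] with rank 0, so corank 2. A Groebner basis of the Jacobian ideal J(f) in C{x,y} is {y^4, x^2}; counting standard monomials gives mu = 8. Corank 2; j^3 = x^3 is a perfect cube, so E-series; the 5-jet and mu = 8 give E_8.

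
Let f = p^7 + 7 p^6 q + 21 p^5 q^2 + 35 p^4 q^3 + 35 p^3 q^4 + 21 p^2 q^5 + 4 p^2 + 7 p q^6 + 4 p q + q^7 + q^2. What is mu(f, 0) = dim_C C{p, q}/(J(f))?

The Hessian of f at 0 has rank 1. Corank 1: A-series; mu = 6 gives A_6.

6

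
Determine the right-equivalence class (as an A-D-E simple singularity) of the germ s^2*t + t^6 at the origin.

D7

The Hessian of f at 0 is [[0, 0], [0, 0]] with rank 0, so corank 2. A Groebner basis of the Jacobian ideal J(f) in C{s,t} is {s^2/6 + t^5, s^3, s*t}; counting standard monomials gives mu = 7. Corank 2; j^3 = s^2*t has shape L^2 M (L != M), so D-series; mu = 7 gives D_7.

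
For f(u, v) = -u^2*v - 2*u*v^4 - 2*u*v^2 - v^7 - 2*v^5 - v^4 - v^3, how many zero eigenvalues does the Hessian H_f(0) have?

2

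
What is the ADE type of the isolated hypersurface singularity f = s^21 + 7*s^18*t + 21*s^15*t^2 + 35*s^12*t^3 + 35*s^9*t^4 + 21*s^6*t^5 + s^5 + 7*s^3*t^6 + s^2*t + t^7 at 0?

The Hessian of f at 0 is [[0, 0], [0, 0]] with rank 0, so corank 2. A Groebner basis of the Jacobian ideal J(f) in C{s,t} is {s^2/7 + t^6, s^3, s*t}; counting standard monomials gives mu = 8. Corank 2; j^3 = s^2*t has shape L^2 M (L != M), so D-series; mu = 8 gives D_8.

D_{8}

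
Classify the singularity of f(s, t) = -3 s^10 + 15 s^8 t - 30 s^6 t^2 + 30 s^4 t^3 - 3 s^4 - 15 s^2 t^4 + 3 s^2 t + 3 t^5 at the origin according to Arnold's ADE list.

D6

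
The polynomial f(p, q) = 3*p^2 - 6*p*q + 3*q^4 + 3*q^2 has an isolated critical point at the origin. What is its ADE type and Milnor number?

Type A_{3}, Milnor number mu = 3.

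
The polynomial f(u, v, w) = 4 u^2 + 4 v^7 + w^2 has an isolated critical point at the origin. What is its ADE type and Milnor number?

Type A_6, Milnor number mu = 6.

The Hessian of f at 0 is [[8, 0, 0], [0, 0, 0], [0, 0, 2]] with rank 2, so corank 1. A Groebner basis of the Jacobian ideal J(f) in C{u,v,w} is {v^6, u, w}; counting standard monomials gives mu = 6. Corank 1: A-series; mu = 6 gives A_6.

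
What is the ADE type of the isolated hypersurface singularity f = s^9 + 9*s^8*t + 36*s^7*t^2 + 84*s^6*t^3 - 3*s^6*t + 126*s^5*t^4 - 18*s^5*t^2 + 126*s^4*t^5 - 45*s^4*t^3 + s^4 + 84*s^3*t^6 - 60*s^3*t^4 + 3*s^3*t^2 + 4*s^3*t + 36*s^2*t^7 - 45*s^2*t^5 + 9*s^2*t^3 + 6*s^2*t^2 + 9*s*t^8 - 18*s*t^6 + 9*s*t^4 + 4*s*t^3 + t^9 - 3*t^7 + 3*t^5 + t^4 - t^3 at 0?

E6

The Hessian of f at 0 has rank 0. Corank 2; j^3 = -t^3 is a perfect cube, so E-series; the 4-jet and mu = 6 give E_6.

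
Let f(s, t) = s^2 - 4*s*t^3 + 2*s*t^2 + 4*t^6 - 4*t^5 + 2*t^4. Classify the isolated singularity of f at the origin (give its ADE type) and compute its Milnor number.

Type A_{3}, Milnor number mu = 3.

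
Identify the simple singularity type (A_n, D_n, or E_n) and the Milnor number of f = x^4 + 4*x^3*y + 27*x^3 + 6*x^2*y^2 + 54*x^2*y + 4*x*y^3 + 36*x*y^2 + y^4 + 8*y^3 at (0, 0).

Type E6, Milnor number mu = 6.

The Hessian of f at 0 is [[0, 0], [0, 0]] with rank 0, so corank 2. A Groebner basis of the Jacobian ideal J(f) in C{x,y} is {y^4, x*y^2 + 7*y^3/9, x^2 + 4*x*y/3 + 4*y^2/9}; counting standard monomials gives mu = 6. Corank 2; j^3 = (3*x + 2*y)^3 is a perfect cube, so E-series; the 4-jet and mu = 6 give E_6.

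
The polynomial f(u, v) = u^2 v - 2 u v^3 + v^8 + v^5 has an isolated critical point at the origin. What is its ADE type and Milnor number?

Type D9, Milnor number mu = 9.

The Hessian of f at 0 has rank 0. Corank 2; j^3 = u^2*v has shape L^2 M (L != M), so D-series; mu = 9 gives D_9.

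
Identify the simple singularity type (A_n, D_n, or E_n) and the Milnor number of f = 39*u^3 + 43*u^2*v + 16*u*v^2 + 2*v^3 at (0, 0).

Type D_{4}, Milnor number mu = 4.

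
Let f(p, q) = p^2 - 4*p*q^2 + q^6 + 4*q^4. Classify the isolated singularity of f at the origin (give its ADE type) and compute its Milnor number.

Type A5, Milnor number mu = 5.

The Hessian of f at 0 has rank 1. Corank 1: A-series; mu = 5 gives A_5.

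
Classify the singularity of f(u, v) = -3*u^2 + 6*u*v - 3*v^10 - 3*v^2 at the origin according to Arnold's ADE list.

The Hessian of f at 0 is [[-6, 6], [6, -6]] with rank 1, so corank 1. A Groebner basis of the Jacobian ideal J(f) in C{u,v} is {v^9, u - v}; counting standard monomials gives mu = 9. Corank 1: A-series; mu = 9 gives A_9.

A_{9}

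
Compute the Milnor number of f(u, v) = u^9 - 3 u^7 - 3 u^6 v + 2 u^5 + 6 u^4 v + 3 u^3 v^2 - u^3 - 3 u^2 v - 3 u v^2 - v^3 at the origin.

The Hessian of f at 0 is [[0, 0], [0, 0]] with rank 0, so corank 2. A Groebner basis of the Jacobian ideal J(f) in C{u,v} is {-3*u^2/2 + u*v^3 - 3*u*v - 3*v^2/2, 2*u^2 + 4*u*v + v^4 + 2*v^2, u^3 - 3*u*v^2 - 2*v^3, u^2*v + 2*u*v^2 + v^3}; counting standard monomials gives mu = 8. Corank 2; j^3 = -(u + v)^3 is a perfect cube, so E-series; the 5-jet and mu = 8 give E_8.

8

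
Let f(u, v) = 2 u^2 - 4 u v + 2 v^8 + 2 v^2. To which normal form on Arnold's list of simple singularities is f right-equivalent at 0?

A7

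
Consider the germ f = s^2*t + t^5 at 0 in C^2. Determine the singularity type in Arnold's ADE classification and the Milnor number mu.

The Hessian of f at 0 has rank 0. Corank 2; j^3 = s^2*t has shape L^2 M (L != M), so D-series; mu = 6 gives D_6.

Type D_{6}, Milnor number mu = 6.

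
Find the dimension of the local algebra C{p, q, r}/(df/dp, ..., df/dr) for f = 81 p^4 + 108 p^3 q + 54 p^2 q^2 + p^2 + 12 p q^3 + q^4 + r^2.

3

The Hessian of f at 0 has rank 2. Corank 1: A-series; mu = 3 gives A_3.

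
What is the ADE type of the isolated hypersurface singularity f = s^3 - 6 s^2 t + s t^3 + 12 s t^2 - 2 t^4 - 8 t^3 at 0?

E_7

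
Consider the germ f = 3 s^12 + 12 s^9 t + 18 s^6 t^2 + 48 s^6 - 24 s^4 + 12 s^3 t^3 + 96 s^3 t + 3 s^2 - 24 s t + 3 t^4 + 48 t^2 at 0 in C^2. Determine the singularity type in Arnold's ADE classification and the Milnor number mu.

The Hessian of f at 0 has rank 1. Corank 1: A-series; mu = 3 gives A_3.

Type A_{3}, Milnor number mu = 3.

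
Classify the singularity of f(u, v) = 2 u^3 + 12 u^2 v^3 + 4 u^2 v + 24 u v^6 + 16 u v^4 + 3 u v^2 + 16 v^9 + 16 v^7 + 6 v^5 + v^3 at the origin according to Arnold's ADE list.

The Hessian of f at 0 has rank 0. Corank 2; j^3 = (u + v)*(2*u^2 + 2*u*v + v^2) splits into three distinct lines over C (the quadratic factor has nonzero discriminant), so D_4.

D_{4}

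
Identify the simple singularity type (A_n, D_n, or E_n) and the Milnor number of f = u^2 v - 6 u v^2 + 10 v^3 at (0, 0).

Type D4, Milnor number mu = 4.

The Hessian of f at 0 is [[0, 0], [0, 0]] with rank 0, so corank 2. A Groebner basis of the Jacobian ideal J(f) in C{u,v} is {v^3, u^2 - 6*v^2, u*v - 3*v^2}; counting standard monomials gives mu = 4. Corank 2; j^3 = v*(u^2 - 6*u*v + 10*v^2) splits into three distinct lines over C (the quadratic factor has nonzero discriminant), so D_4.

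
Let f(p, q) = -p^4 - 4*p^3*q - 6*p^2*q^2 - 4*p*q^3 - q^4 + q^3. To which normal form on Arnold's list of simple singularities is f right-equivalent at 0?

E_{6}

The Hessian of f at 0 is [[0, 0], [0, 0]] with rank 0, so corank 2. A Groebner basis of the Jacobian ideal J(f) in C{p,q} is {p^3 + 3*p^2*q, q^2}; counting standard monomials gives mu = 6. Corank 2; j^3 = q^3 is a perfect cube, so E-series; the 4-jet and mu = 6 give E_6.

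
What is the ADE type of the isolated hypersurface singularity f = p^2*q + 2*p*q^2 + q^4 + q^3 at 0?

D5

The Hessian of f at 0 has rank 0. Corank 2; j^3 = q*(p + q)^2 has shape L^2 M (L != M), so D-series; mu = 5 gives D_5.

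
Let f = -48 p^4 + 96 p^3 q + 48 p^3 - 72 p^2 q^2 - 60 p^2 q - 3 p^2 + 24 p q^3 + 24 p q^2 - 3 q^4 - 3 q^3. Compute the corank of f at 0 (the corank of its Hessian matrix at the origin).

1

The Hessian at 0 is [[-6, 0], [0, 0]] of rank 1; hence corank 1.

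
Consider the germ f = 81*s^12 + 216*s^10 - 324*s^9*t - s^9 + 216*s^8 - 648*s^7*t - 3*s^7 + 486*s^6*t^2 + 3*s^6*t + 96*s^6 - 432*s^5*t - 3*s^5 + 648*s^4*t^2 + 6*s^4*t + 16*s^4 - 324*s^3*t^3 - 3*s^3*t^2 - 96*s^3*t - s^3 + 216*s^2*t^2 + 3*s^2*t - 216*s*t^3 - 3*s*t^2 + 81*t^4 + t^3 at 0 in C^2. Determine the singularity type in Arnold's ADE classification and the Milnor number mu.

The Hessian of f at 0 has rank 0. Corank 2; j^3 = -(s - t)^3 is a perfect cube, so E-series; the 4-jet and mu = 6 give E_6.

Type E6, Milnor number mu = 6.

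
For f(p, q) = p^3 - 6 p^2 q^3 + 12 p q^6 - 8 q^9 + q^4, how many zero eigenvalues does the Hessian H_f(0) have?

2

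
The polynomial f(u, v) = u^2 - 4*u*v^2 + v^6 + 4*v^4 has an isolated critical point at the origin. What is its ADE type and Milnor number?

Type A_5, Milnor number mu = 5.

The Hessian of f at 0 is [[2, 0], [0, 0]] with rank 1, so corank 1. A Groebner basis of the Jacobian ideal J(f) in C{u,v} is {u^3, u^2*v, -u/2 + v^2}; counting standard monomials gives mu = 5. Corank 1: A-series; mu = 5 gives A_5.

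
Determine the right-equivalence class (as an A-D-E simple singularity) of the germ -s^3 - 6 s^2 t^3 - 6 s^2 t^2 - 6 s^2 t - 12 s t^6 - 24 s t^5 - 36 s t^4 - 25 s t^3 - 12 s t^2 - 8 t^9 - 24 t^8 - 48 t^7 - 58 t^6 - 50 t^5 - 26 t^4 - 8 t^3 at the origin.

E_7

The Hessian of f at 0 has rank 0. Corank 2; j^3 = -(s + 2*t)^3 is a perfect cube, so E-series; the 4-jet and mu = 7 give E_7.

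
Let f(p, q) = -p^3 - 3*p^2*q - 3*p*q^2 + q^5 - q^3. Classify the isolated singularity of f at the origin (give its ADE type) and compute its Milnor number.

The Hessian of f at 0 has rank 0. Corank 2; j^3 = -(p + q)^3 is a perfect cube, so E-series; the 5-jet and mu = 8 give E_8.

Type E_8, Milnor number mu = 8.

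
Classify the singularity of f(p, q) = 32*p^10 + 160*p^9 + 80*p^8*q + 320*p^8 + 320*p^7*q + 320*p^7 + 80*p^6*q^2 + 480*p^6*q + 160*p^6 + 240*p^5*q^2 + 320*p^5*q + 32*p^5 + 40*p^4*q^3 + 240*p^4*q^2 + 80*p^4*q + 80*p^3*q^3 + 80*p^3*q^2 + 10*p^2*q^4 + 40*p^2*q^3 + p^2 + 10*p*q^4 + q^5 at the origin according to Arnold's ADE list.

A4

The Hessian of f at 0 is [[2, 0], [0, 0]] with rank 1, so corank 1. A Groebner basis of the Jacobian ideal J(f) in C{p,q} is {q^4, p}; counting standard monomials gives mu = 4. Corank 1: A-series; mu = 4 gives A_4.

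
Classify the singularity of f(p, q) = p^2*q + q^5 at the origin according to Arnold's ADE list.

D_6

The Hessian of f at 0 is [[0, 0], [0, 0]] with rank 0, so corank 2. A Groebner basis of the Jacobian ideal J(f) in C{p,q} is {p^2/5 + q^4, p^3, p*q}; counting standard monomials gives mu = 6. Corank 2; j^3 = p^2*q has shape L^2 M (L != M), so D-series; mu = 6 gives D_6.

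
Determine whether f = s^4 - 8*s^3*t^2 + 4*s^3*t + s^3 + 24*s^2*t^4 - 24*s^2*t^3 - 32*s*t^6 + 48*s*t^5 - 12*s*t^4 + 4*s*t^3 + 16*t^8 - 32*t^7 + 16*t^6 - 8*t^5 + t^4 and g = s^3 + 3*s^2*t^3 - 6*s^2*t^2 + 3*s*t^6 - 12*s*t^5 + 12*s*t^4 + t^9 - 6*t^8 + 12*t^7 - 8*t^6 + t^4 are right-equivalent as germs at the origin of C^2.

The Hessian of f at 0 is [[0, 0], [0, 0]] with rank 0, so corank 2. A Groebner basis of the Jacobian ideal J(f) in C{s,t} is {s^3, s^2*t, -s^2/4 + s*t^2, 3*s^2/4 + t^3}; counting standard monomials gives mu = 6. Corank 2; j^3 = s^3 is a perfect cube, so E-series; the 4-jet and mu = 6 give E_6. The Hessian of g at 0 is [[0, 0], [0, 0]] with rank 0, so corank 2. A Groebner basis of the Jacobian ideal J(g) in C{s,t} is {s^3, s^2*t, -s^2/4 + s*t^2, t^3}; counting standard monomials gives mu = 6. Corank 2; j^3 = s^3 is a perfect cube, so E-series; the 4-jet and mu = 6 give E_6. Both have type E_6, hence right-equivalent.

Yes.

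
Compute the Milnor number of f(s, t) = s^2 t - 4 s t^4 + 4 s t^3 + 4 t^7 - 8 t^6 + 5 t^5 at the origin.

6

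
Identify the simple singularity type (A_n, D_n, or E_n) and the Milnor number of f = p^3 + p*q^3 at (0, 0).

Type E_{7}, Milnor number mu = 7.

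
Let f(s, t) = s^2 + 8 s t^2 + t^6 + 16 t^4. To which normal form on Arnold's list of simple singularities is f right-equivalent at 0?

The Hessian of f at 0 has rank 1. Corank 1: A-series; mu = 5 gives A_5.

A5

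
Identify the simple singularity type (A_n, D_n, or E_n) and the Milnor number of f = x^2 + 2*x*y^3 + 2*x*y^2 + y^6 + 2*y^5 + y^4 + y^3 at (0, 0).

The Hessian of f at 0 has rank 1. Corank 1: A-series; mu = 2 gives A_2.

Type A2, Milnor number mu = 2.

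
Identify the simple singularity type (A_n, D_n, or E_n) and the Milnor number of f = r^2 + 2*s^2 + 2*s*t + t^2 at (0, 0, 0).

The Hessian of f at 0 is [[4, 2, 0], [2, 2, 0], [0, 0, 2]] with rank 3, so corank 0. A Groebner basis of the Jacobian ideal J(f) in C{s,t,r} is {s, t, r}; counting standard monomials gives mu = 1. Corank 0: nondegenerate Morse point, so A_1.

Type A_{1}, Milnor number mu = 1.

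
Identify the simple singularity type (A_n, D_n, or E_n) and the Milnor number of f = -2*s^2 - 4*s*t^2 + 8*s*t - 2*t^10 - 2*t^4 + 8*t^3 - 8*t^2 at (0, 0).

Type A_9, Milnor number mu = 9.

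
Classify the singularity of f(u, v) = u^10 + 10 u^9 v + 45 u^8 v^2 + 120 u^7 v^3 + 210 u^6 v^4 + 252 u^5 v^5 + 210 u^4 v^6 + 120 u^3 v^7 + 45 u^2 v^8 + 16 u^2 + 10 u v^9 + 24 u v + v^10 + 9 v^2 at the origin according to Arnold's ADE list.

A_9

The Hessian of f at 0 has rank 1. Corank 1: A-series; mu = 9 gives A_9.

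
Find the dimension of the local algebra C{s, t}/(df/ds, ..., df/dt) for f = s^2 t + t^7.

The Hessian of f at 0 is [[0, 0], [0, 0]] with rank 0, so corank 2. A Groebner basis of the Jacobian ideal J(f) in C{s,t} is {s^2/7 + t^6, s^3, s*t}; counting standard monomials gives mu = 8. Corank 2; j^3 = s^2*t has shape L^2 M (L != M), so D-series; mu = 8 gives D_8.

8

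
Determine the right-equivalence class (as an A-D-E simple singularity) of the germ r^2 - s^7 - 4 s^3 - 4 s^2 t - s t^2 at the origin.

The Hessian of f at 0 has rank 1. Corank 2; j^3 = -s*(2*s + t)^2 has shape L^2 M (L != M), so D-series; mu = 8 gives D_8.

D_8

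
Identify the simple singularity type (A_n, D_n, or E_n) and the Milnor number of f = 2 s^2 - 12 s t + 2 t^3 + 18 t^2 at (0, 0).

The Hessian of f at 0 has rank 1. Corank 1: A-series; mu = 2 gives A_2.

Type A_{2}, Milnor number mu = 2.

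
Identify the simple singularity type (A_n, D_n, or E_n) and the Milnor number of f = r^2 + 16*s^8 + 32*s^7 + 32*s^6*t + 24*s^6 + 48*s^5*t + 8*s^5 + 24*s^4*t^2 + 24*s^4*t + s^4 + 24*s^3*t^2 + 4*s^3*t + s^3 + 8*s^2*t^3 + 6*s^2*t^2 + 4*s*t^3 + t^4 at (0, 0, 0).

Type E_6, Milnor number mu = 6.

The Hessian of f at 0 has rank 1. Corank 2; j^3 = s^3 is a perfect cube, so E-series; the 4-jet and mu = 6 give E_6.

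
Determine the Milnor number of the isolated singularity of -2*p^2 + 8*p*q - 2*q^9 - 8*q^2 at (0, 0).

8

The Hessian of f at 0 has rank 1. Corank 1: A-series; mu = 8 gives A_8.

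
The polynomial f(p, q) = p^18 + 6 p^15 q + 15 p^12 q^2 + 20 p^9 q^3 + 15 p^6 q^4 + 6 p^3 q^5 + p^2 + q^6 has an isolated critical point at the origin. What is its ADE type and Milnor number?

The Hessian of f at 0 is [[2, 0], [0, 0]] with rank 1, so corank 1. A Groebner basis of the Jacobian ideal J(f) in C{p,q} is {q^5, p}; counting standard monomials gives mu = 5. Corank 1: A-series; mu = 5 gives A_5.

Type A_{5}, Milnor number mu = 5.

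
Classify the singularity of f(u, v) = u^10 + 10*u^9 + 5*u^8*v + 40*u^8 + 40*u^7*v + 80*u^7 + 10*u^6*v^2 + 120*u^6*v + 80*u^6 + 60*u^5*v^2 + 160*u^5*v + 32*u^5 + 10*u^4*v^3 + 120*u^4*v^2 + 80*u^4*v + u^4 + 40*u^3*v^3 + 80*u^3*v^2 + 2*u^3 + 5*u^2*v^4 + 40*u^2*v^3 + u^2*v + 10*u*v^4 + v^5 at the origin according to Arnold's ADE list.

D_{6}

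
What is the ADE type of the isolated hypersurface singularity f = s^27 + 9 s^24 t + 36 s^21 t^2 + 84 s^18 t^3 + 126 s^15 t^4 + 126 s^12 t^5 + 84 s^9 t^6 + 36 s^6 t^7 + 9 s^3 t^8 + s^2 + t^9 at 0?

A8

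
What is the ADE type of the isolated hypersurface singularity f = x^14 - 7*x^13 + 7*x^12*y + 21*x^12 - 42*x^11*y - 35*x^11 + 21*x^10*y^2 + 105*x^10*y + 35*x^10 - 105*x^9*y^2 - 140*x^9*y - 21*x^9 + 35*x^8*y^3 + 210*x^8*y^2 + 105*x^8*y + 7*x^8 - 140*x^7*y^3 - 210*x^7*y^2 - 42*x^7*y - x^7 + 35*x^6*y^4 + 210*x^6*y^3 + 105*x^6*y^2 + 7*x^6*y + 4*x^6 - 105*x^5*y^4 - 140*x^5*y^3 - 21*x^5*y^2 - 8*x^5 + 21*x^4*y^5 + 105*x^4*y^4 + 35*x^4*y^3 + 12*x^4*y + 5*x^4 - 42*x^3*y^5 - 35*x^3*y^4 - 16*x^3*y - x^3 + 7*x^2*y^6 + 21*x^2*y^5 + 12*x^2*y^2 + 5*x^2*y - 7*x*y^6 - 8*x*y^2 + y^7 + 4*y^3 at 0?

The Hessian of f at 0 has rank 0. Corank 2; j^3 = -(x - 2*y)^2*(x - y) has shape L^2 M (L != M), so D-series; mu = 8 gives D_8.

D_{8}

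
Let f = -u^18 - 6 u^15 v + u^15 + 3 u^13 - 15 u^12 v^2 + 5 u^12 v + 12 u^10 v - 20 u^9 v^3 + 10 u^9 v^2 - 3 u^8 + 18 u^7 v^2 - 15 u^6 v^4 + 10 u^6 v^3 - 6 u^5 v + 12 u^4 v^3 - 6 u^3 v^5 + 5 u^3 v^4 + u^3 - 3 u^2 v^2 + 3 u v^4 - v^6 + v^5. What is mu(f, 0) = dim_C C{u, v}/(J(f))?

The Hessian of f at 0 has rank 0. Corank 2; j^3 = u^3 is a perfect cube, so E-series; the 5-jet and mu = 8 give E_8.

8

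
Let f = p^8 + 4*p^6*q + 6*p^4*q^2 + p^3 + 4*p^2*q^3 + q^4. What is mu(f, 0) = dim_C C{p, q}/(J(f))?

The Hessian of f at 0 is [[0, 0], [0, 0]] with rank 0, so corank 2. A Groebner basis of the Jacobian ideal J(f) in C{p,q} is {q^3, p^2}; counting standard monomials gives mu = 6. Corank 2; j^3 = p^3 is a perfect cube, so E-series; the 4-jet and mu = 6 give E_6.

6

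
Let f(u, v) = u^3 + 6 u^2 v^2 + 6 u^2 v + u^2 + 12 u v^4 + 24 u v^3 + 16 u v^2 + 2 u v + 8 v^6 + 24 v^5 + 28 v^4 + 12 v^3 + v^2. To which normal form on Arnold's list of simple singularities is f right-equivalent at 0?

A_2

The Hessian of f at 0 has rank 1. Corank 1: A-series; mu = 2 gives A_2.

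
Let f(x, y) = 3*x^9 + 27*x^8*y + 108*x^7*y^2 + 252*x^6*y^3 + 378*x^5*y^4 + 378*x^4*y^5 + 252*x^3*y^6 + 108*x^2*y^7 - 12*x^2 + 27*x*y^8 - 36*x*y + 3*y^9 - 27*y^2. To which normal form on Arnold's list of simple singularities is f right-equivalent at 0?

A8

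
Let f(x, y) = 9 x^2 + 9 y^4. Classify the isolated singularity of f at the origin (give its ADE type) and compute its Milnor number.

Type A_{3}, Milnor number mu = 3.

The Hessian of f at 0 has rank 1. Corank 1: A-series; mu = 3 gives A_3.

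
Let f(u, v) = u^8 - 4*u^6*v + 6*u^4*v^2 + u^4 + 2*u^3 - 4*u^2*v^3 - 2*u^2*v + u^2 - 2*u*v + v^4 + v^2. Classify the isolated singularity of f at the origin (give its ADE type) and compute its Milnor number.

Type A3, Milnor number mu = 3.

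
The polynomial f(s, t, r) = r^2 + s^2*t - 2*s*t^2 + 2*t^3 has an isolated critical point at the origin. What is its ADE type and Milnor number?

The Hessian of f at 0 has rank 1. Corank 2; j^3 = t*(s^2 - 2*s*t + 2*t^2) splits into three distinct lines over C (the quadratic factor has nonzero discriminant), so D_4.

Type D4, Milnor number mu = 4.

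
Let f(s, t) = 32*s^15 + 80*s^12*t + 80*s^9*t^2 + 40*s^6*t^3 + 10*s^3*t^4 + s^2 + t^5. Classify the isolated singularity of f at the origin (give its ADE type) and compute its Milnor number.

Type A4, Milnor number mu = 4.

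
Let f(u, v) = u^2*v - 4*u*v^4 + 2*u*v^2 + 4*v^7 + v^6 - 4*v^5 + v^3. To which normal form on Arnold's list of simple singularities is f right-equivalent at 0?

The Hessian of f at 0 has rank 0. Corank 2; j^3 = v*(u + v)^2 has shape L^2 M (L != M), so D-series; mu = 7 gives D_7.

D7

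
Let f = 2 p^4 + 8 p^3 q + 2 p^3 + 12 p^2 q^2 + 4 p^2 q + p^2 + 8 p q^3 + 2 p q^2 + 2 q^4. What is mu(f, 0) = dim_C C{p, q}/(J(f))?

The Hessian of f at 0 has rank 1. Corank 1: A-series; mu = 3 gives A_3.

3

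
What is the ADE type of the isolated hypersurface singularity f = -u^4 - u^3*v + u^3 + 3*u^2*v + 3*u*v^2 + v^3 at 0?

E_{7}

The Hessian of f at 0 has rank 0. Corank 2; j^3 = (u + v)^3 is a perfect cube, so E-series; the 4-jet and mu = 7 give E_7.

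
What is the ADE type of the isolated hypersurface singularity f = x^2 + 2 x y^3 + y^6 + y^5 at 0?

The Hessian of f at 0 is [[2, 0], [0, 0]] with rank 1, so corank 1. A Groebner basis of the Jacobian ideal J(f) in C{x,y} is {x + y^3, x^2, x*y}; counting standard monomials gives mu = 4. Corank 1: A-series; mu = 4 gives A_4.

A4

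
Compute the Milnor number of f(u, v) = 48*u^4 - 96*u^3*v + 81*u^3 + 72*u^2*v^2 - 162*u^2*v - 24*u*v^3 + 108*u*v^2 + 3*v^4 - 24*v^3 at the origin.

6

The Hessian of f at 0 is [[0, 0], [0, 0]] with rank 0, so corank 2. A Groebner basis of the Jacobian ideal J(f) in C{u,v} is {v^4, u*v^2 - 11*v^3/18, u^2 - 4*u*v/3 + 4*v^2/9}; counting standard monomials gives mu = 6. Corank 2; j^3 = 3*(3*u - 2*v)^3 is a perfect cube, so E-series; the 4-jet and mu = 6 give E_6.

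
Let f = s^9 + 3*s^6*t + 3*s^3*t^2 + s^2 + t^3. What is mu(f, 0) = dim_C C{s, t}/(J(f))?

2

The Hessian of f at 0 has rank 1. Corank 1: A-series; mu = 2 gives A_2.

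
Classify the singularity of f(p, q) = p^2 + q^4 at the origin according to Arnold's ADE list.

A3

The Hessian of f at 0 is [[2, 0], [0, 0]] with rank 1, so corank 1. A Groebner basis of the Jacobian ideal J(f) in C{p,q} is {q^3, p}; counting standard monomials gives mu = 3. Corank 1: A-series; mu = 3 gives A_3.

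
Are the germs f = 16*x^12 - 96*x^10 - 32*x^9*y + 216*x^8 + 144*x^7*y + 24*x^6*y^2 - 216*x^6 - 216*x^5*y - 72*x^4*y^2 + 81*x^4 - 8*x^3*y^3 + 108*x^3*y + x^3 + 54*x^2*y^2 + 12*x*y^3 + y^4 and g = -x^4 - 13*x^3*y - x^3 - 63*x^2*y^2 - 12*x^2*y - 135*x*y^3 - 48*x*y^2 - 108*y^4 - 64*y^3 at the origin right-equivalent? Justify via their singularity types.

No.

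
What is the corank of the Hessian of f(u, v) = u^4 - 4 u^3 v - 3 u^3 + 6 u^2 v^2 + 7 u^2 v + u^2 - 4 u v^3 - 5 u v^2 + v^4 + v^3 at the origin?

1

The Hessian at 0 is [[2, 0], [0, 0]] of rank 1; hence corank 1.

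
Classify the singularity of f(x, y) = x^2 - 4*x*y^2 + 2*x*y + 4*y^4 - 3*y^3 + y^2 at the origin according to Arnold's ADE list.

A_2

The Hessian of f at 0 has rank 1. Corank 1: A-series; mu = 2 gives A_2.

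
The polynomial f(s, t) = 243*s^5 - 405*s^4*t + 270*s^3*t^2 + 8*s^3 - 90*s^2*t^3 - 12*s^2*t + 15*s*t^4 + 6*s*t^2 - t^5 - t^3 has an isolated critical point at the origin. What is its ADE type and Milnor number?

Type E_{8}, Milnor number mu = 8.

The Hessian of f at 0 has rank 0. Corank 2; j^3 = (2*s - t)^3 is a perfect cube, so E-series; the 5-jet and mu = 8 give E_8.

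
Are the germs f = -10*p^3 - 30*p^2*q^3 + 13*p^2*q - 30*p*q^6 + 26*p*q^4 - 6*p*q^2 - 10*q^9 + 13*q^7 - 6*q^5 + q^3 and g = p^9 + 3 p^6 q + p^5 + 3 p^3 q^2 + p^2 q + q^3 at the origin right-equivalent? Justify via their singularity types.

The Hessian of f at 0 has rank 0. Corank 2; j^3 = -(2*p - q)*(5*p^2 - 4*p*q + q^2) splits into three distinct lines over C (the quadratic factor has nonzero discriminant), so D_4. The Hessian of g at 0 has rank 0. Corank 2; j^3 = q*(p^2 + q^2) splits into three distinct lines over C (the quadratic factor has nonzero discriminant), so D_4. Both have type D_4, hence right-equivalent.

Yes.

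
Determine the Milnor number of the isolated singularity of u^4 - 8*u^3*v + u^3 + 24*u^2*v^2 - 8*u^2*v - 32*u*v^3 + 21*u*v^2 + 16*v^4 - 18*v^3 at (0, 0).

The Hessian of f at 0 has rank 0. Corank 2; j^3 = (u - 3*v)^2*(u - 2*v) has shape L^2 M (L != M), so D-series; mu = 5 gives D_5.

5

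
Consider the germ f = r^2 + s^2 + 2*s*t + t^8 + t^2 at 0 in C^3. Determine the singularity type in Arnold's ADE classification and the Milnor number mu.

The Hessian of f at 0 has rank 2. Corank 1: A-series; mu = 7 gives A_7.

Type A7, Milnor number mu = 7.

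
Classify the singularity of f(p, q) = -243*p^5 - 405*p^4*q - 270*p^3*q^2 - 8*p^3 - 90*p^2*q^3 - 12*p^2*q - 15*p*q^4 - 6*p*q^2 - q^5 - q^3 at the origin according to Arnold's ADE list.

E8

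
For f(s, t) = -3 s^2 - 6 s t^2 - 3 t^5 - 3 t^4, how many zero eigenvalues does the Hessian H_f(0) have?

The Hessian at 0 is [[-6, 0], [0, 0]] of rank 1; hence corank 1.

1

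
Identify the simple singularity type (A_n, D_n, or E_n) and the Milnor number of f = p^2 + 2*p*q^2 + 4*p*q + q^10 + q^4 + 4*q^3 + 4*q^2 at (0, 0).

The Hessian of f at 0 has rank 1. Corank 1: A-series; mu = 9 gives A_9.

Type A9, Milnor number mu = 9.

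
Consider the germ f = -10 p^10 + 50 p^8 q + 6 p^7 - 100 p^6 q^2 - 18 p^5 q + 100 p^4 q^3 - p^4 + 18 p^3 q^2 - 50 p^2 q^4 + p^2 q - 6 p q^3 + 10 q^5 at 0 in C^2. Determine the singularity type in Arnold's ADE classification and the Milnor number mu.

Type D_6, Milnor number mu = 6.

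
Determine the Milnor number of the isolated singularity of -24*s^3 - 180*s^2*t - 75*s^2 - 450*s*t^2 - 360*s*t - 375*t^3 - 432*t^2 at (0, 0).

The Hessian of f at 0 has rank 1. Corank 1: A-series; mu = 2 gives A_2.

2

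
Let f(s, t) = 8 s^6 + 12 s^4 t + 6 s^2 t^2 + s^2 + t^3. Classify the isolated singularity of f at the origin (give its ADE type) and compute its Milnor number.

Type A_2, Milnor number mu = 2.

The Hessian of f at 0 has rank 1. Corank 1: A-series; mu = 2 gives A_2.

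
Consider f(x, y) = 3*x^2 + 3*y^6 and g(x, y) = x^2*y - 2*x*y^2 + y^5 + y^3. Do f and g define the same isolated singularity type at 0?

No.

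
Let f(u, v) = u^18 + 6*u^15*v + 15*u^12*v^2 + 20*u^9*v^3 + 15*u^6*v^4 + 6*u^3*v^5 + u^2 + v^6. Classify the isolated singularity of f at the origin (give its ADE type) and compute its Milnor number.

The Hessian of f at 0 has rank 1. Corank 1: A-series; mu = 5 gives A_5.

Type A_{5}, Milnor number mu = 5.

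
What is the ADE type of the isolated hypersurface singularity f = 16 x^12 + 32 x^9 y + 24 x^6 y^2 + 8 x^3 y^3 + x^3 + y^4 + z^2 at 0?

The Hessian of f at 0 is [[0, 0, 0], [0, 0, 0], [0, 0, 2]] with rank 1, so corank 2. A Groebner basis of the Jacobian ideal J(f) in C{x,y,z} is {y^3, x^2, z}; counting standard monomials gives mu = 6. Corank 2; j^3 = x^3 is a perfect cube, so E-series; the 4-jet and mu = 6 give E_6.

E_{6}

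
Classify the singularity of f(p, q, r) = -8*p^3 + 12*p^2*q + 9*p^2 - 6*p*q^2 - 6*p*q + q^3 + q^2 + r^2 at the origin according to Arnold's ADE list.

A2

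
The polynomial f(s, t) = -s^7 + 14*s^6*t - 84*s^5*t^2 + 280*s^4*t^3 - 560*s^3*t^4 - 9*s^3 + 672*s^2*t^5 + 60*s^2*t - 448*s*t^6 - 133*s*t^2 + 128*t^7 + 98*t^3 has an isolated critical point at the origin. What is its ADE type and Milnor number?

Type D_8, Milnor number mu = 8.

The Hessian of f at 0 is [[0, 0], [0, 0]] with rank 0, so corank 2. A Groebner basis of the Jacobian ideal J(f) in C{s,t} is {-2187*s*t/7 + t^6 + 729*t^2, s*t^2 - 7*t^3/3, s^2 - 13*s*t/3 + 14*t^2/3}; counting standard monomials gives mu = 8. Corank 2; j^3 = -(s - 2*t)*(3*s - 7*t)^2 has shape L^2 M (L != M), so D-series; mu = 8 gives D_8.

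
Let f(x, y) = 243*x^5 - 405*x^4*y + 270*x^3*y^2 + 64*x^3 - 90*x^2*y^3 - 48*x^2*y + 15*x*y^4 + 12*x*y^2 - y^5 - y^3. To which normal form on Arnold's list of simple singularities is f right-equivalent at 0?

The Hessian of f at 0 has rank 0. Corank 2; j^3 = (4*x - y)^3 is a perfect cube, so E-series; the 5-jet and mu = 8 give E_8.

E8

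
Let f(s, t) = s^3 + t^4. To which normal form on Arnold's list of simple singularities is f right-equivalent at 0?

The Hessian of f at 0 has rank 0. Corank 2; j^3 = s^3 is a perfect cube, so E-series; the 4-jet and mu = 6 give E_6.

E_{6}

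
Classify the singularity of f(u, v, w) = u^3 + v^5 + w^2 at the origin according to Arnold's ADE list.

E8

The Hessian of f at 0 is [[0, 0, 0], [0, 0, 0], [0, 0, 2]] with rank 1, so corank 2. A Groebner basis of the Jacobian ideal J(f) in C{u,v,w} is {v^4, u^2, w}; counting standard monomials gives mu = 8. Corank 2; j^3 = u^3 is a perfect cube, so E-series; the 5-jet and mu = 8 give E_8.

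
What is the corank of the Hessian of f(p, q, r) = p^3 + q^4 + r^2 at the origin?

2

The Hessian at 0 is [[0, 0, 0], [0, 0, 0], [0, 0, 2]] of rank 1; hence corank 2.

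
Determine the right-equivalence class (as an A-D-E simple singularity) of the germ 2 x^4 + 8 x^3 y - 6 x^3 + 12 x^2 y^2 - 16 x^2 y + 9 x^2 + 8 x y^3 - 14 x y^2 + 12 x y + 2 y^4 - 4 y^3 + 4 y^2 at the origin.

A_3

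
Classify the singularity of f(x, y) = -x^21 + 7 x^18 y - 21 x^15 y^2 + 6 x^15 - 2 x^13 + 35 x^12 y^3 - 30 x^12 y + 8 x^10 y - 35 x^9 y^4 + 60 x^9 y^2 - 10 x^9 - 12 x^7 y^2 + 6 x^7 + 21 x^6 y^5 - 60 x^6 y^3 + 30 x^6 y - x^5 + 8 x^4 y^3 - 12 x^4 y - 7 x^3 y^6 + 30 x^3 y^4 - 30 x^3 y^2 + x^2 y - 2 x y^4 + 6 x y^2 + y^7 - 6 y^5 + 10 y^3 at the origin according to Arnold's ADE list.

D_{4}

The Hessian of f at 0 is [[0, 0], [0, 0]] with rank 0, so corank 2. A Groebner basis of the Jacobian ideal J(f) in C{x,y} is {y^3, x^2 - 6*y^2, x*y + 3*y^2}; counting standard monomials gives mu = 4. Corank 2; j^3 = y*(x^2 + 6*x*y + 10*y^2) splits into three distinct lines over C (the quadratic factor has nonzero discriminant), so D_4.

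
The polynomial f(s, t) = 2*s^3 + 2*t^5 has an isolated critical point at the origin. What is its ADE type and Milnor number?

Type E_{8}, Milnor number mu = 8.

The Hessian of f at 0 has rank 0. Corank 2; j^3 = 2*s^3 is a perfect cube, so E-series; the 5-jet and mu = 8 give E_8.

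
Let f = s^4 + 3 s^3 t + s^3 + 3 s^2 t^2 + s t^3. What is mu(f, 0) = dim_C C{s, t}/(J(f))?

7

The Hessian of f at 0 is [[0, 0], [0, 0]] with rank 0, so corank 2. A Groebner basis of the Jacobian ideal J(f) in C{s,t} is {3*s^2 + t^4 + t^3, s^3, s^2*t - s^2 - t^3/3, 2*s^2 + s*t^2 + 2*t^3/3}; counting standard monomials gives mu = 7. Corank 2; j^3 = s^3 is a perfect cube, so E-series; the 4-jet and mu = 7 give E_7.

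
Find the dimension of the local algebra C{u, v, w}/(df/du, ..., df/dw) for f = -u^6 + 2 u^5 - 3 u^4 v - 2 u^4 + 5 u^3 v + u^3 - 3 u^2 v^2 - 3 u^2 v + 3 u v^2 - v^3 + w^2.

The Hessian of f at 0 has rank 1. Corank 2; j^3 = (u - v)^3 is a perfect cube, so E-series; the 4-jet and mu = 7 give E_7.

7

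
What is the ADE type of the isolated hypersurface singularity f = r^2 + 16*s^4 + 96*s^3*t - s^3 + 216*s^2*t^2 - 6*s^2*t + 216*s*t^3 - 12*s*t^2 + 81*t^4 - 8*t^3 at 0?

E_6

The Hessian of f at 0 has rank 1. Corank 2; j^3 = -(s + 2*t)^3 is a perfect cube, so E-series; the 4-jet and mu = 6 give E_6.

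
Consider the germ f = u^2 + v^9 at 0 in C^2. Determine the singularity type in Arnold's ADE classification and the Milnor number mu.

Type A_{8}, Milnor number mu = 8.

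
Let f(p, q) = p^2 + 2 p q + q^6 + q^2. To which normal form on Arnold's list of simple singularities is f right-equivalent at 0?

A_{5}

The Hessian of f at 0 is [[2, 2], [2, 2]] with rank 1, so corank 1. A Groebner basis of the Jacobian ideal J(f) in C{p,q} is {q^5, p + q}; counting standard monomials gives mu = 5. Corank 1: A-series; mu = 5 gives A_5.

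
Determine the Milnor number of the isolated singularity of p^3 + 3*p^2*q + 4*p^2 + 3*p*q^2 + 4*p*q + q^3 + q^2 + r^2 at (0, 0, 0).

The Hessian of f at 0 is [[8, 4, 0], [4, 2, 0], [0, 0, 2]] with rank 2, so corank 1. A Groebner basis of the Jacobian ideal J(f) in C{p,q,r} is {q^2, p + q/2, r}; counting standard monomials gives mu = 2. Corank 1: A-series; mu = 2 gives A_2.

2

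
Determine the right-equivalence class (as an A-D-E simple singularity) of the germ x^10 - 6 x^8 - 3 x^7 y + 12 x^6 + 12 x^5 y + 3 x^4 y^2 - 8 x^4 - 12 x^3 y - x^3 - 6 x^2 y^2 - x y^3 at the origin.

E_7

The Hessian of f at 0 is [[0, 0], [0, 0]] with rank 0, so corank 2. A Groebner basis of the Jacobian ideal J(f) in C{x,y} is {3*x^2/4 + y^4 + y^3/4, x^3, x^2*y - x^2/4 - y^3/12, x^2 + x*y^2 + y^3/3}; counting standard monomials gives mu = 7. Corank 2; j^3 = -x^3 is a perfect cube, so E-series; the 4-jet and mu = 7 give E_7.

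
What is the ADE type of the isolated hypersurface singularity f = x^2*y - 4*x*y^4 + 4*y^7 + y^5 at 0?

D6

The Hessian of f at 0 is [[0, 0], [0, 0]] with rank 0, so corank 2. A Groebner basis of the Jacobian ideal J(f) in C{x,y} is {-x*y/2 + y^4, x*y^2, x^2 + 5*x*y/2}; counting standard monomials gives mu = 6. Corank 2; j^3 = x^2*y has shape L^2 M (L != M), so D-series; mu = 6 gives D_6.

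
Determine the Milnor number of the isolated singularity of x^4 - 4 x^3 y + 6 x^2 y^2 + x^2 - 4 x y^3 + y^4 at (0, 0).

The Hessian of f at 0 is [[2, 0], [0, 0]] with rank 1, so corank 1. A Groebner basis of the Jacobian ideal J(f) in C{x,y} is {y^3, x}; counting standard monomials gives mu = 3. Corank 1: A-series; mu = 3 gives A_3.

3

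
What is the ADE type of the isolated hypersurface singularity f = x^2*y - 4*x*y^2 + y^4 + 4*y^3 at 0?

D_{5}

The Hessian of f at 0 is [[0, 0], [0, 0]] with rank 0, so corank 2. A Groebner basis of the Jacobian ideal J(f) in C{x,y} is {x^3 + 2*x^2 - 8*y^2, x^2/4 + y^3 - y^2, x*y - 2*y^2}; counting standard monomials gives mu = 5. Corank 2; j^3 = y*(x - 2*y)^2 has shape L^2 M (L != M), so D-series; mu = 5 gives D_5.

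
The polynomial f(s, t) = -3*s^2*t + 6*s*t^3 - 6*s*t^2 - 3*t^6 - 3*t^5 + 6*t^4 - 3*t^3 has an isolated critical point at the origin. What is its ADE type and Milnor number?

Type D_{7}, Milnor number mu = 7.

The Hessian of f at 0 is [[0, 0], [0, 0]] with rank 0, so corank 2. A Groebner basis of the Jacobian ideal J(f) in C{s,t} is {s^3 - s^2/2 - 5*s*t^2/2 - 5*s*t/2 - 2*t^2, s^2*t + s^2/6 + 11*s*t^2/6 + 7*s*t/6 + t^2, -s*t + t^3 - t^2}; counting standard monomials gives mu = 7. Corank 2; j^3 = -3*t*(s + t)^2 has shape L^2 M (L != M), so D-series; mu = 7 gives D_7.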